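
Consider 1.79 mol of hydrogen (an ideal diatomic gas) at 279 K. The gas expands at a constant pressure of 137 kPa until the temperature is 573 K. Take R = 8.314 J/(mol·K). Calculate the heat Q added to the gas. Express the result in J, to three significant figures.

Q ≈ 15300 J

Isobaric: W = nRΔT = (1.79)(8.314)(294) = 4375 J.
ΔU = nCᵥΔT with Cᵥ = 5R/2: ΔU = (1.79)(20.79)(294) = 10938 J.
Q = ΔU + W = 10938 + 4375 = 15314 J.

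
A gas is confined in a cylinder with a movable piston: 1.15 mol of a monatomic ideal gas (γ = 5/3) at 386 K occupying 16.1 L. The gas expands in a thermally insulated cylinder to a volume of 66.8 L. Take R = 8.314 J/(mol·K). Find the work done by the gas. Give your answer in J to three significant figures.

Adiabatic: TV^(γ−1) = const with γ = 5/3.
T₂ = T₁ (V₁/V₂)^(γ−1) = 386 × (16.1/66.8)^0.667 = 386 × 0.3873 = 149.5 K.
W_by = nCᵥ(T₁ − T₂) = (1.15)(12.47)(386 − 149.5) = 3392 J.

W ≈ 3390 J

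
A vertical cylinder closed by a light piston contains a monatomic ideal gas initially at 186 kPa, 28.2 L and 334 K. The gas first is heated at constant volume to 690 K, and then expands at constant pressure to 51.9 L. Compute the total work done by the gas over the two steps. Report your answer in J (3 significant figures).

W_total ≈ 9110 J

Step 1 (isochoric): W = 0 (constant volume).
After step 1: P = 384.3 kPa (V unchanged).
Step 2 (isobaric): W = PΔV = (384.3 kPa)(51.9 − 28.2 L) = 9107 J.
W_total = 0 + 9107 = 9107 J.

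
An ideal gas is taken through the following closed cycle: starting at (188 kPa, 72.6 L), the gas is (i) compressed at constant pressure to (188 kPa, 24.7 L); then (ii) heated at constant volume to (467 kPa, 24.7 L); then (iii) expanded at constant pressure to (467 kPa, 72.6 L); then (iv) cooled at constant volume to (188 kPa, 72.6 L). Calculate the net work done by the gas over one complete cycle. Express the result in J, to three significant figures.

Constant-volume legs do no work.
W(i) = (188)(24.7 − 72.6) = -9005 J; W(iii) = (467)(72.6 − 24.7) = 22369 J.
W_net = -9005 + 22369 = 13364 J (the clockwise enclosed area).

W_net ≈ 13400 J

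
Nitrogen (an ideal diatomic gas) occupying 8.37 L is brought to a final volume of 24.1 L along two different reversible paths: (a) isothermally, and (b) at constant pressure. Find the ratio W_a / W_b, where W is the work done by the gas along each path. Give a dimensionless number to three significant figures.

W_a / W_b ≈ 0.563

Path (a) isothermal: W = P₁V₁ ln(V₂/V₁) → W_a/(P₁V₁) = 1.058.
Path (b) isobaric: W = P₁(V₂ − V₁) → W_b/(P₁V₁) = 1.879.
W_a / W_b = 1.058 / 1.879 = 0.5627.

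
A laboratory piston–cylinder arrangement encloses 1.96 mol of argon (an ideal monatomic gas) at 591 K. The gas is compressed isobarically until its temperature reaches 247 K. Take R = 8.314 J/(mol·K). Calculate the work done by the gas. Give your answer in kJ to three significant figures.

Isobaric: W = P ΔV = nR ΔT.
W = (1.96)(8.314)(247 − 591) = -5606 J.

W ≈ -5.61 kJ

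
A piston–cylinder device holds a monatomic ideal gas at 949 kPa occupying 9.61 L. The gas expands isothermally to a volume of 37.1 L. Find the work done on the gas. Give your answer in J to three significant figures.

W ≈ -12300 J

Isothermal: W = nRT ln(V₂/V₁) = P₁V₁ ln(V₂/V₁).
P₁V₁ = (949 kPa)(9.61 L) = 9120 J.
W = 9120 × ln(37.1/9.61) = 9120 × 1.351
W_by_gas = 12319 J; work on gas = −W_by = -12319 J.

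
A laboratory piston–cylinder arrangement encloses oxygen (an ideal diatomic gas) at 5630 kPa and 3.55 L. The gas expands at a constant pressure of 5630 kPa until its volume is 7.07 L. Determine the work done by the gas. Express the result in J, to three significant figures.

Isobaric: W = P ΔV.
W = (5630 kPa)(7.07 − 3.55 L) = (5630)(3.52) = 19818 J.

W ≈ 19800 J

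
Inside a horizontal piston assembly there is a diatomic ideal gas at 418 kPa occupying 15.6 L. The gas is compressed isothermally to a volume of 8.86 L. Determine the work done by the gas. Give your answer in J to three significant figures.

Isothermal: W = nRT ln(V₂/V₁) = P₁V₁ ln(V₂/V₁).
P₁V₁ = (418 kPa)(15.6 L) = 6521 J.
W = 6521 × ln(8.86/15.6) = 6521 × -0.5657
W_by_gas = -3689 J.

W ≈ -3690 J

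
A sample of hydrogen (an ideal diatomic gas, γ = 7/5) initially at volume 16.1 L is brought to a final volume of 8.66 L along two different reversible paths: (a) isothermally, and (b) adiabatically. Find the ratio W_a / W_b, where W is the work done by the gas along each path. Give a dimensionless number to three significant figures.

W_a / W_b ≈ 0.881

Path (a) isothermal: W = P₁V₁ ln(V₂/V₁) → W_a/(P₁V₁) = -0.6201.
Path (b) adiabatic: W = P₁V₁(1 − (V₁/V₂)^(γ−1))/(γ−1) → W_b/(P₁V₁) = -0.7038.
W_a / W_b = -0.6201 / -0.7038 = 0.8811.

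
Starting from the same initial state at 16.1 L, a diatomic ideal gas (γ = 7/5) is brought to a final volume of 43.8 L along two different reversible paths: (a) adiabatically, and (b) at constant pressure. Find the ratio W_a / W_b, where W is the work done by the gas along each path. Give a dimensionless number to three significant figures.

Path (a) adiabatic: W = P₁V₁(1 − (V₁/V₂)^(γ−1))/(γ−1) → W_a/(P₁V₁) = 0.8247.
Path (b) isobaric: W = P₁(V₂ − V₁) → W_b/(P₁V₁) = 1.72.
W_a / W_b = 0.8247 / 1.72 = 0.4794.

W_a / W_b ≈ 0.479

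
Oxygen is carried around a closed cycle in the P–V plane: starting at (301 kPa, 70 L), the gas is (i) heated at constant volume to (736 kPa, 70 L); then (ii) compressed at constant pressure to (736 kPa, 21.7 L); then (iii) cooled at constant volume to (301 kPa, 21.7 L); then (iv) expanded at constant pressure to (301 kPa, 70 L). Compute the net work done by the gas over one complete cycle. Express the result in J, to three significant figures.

Constant-volume legs do no work.
W(ii) = (736)(21.7 − 70) = -35549 J; W(iv) = (301)(70 − 21.7) = 14538 J.
W_net = -35549 + 14538 = -21010 J (the counter-clockwise enclosed area).

W_net ≈ -21000 J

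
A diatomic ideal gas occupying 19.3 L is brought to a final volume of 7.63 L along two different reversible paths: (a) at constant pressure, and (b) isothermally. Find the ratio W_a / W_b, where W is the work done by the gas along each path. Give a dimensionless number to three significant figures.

Path (a) isobaric: W = P₁(V₂ − V₁) → W_a/(P₁V₁) = -0.6047.
Path (b) isothermal: W = P₁V₁ ln(V₂/V₁) → W_b/(P₁V₁) = -0.928.
W_a / W_b = -0.6047 / -0.928 = 0.6516.

W_a / W_b ≈ 0.652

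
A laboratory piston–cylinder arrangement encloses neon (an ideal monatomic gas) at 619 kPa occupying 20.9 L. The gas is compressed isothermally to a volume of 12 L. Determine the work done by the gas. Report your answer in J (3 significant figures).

W ≈ -7180 J

Isothermal: W = nRT ln(V₂/V₁) = P₁V₁ ln(V₂/V₁).
P₁V₁ = (619 kPa)(20.9 L) = 12937 J.
W = 12937 × ln(12/20.9) = 12937 × -0.5548
W_by_gas = -7178 J.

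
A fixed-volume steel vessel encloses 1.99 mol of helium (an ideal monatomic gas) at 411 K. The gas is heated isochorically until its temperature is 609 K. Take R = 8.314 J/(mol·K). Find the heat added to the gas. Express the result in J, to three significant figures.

Constant volume ⇒ W = 0, so Q = ΔU = nCᵥΔT with Cᵥ = 3R/2 = 12.47 J/(mol·K).
ΔU = (1.99)(12.47)(609 − 411) = 4914 J.

Q ≈ 4910 J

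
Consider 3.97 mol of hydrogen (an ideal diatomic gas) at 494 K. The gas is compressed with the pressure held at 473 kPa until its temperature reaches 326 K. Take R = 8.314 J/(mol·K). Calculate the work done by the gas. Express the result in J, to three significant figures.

Isobaric: W = P ΔV = nR ΔT.
W = (3.97)(8.314)(326 − 494) = -5545 J.

W ≈ -5550 J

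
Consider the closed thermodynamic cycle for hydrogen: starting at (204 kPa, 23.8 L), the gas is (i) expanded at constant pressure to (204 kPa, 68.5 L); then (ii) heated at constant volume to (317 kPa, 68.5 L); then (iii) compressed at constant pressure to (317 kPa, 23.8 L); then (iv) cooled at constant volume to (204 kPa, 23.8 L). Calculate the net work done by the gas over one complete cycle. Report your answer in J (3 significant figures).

Constant-volume legs do no work.
W(i) = (204)(68.5 − 23.8) = 9119 J; W(iii) = (317)(23.8 − 68.5) = -14170 J.
W_net = 9119 − 14170 = -5051 J (the counter-clockwise enclosed area).

W_net ≈ -5050 J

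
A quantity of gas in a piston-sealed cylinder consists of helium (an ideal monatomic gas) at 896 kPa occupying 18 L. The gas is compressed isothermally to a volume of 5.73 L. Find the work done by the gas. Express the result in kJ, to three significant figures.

Isothermal: W = nRT ln(V₂/V₁) = P₁V₁ ln(V₂/V₁).
P₁V₁ = (896 kPa)(18 L) = 16128 J.
W = 16128 × ln(5.73/18) = 16128 × -1.145
W_by_gas = -18461 J.

W ≈ -18.5 kJ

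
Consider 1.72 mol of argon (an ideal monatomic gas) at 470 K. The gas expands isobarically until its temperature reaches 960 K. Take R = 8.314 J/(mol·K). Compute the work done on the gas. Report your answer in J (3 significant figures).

W ≈ -7010 J

Isobaric: W = P ΔV = nR ΔT.
W = (1.72)(8.314)(960 − 470) = 7007 J.
Work on gas = −W_by = -7007 J.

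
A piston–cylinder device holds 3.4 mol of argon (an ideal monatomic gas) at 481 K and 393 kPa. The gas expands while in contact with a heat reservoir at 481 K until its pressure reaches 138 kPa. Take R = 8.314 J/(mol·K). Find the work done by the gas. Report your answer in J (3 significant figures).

Isothermal process: W = nRT ln(V₂/V₁) = nRT ln(P₁/P₂).
W = (3.4)(8.314)(481) × ln(393/138)
  = 13597 × ln(2.848) = 13597 × 1.047
W_by_gas = 14230 J.

W ≈ 14200 J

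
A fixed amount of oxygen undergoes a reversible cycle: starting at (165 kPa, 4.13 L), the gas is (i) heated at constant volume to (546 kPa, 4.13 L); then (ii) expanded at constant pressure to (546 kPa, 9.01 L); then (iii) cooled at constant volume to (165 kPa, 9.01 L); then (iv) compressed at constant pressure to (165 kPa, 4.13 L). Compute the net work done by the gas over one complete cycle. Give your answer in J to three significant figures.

Constant-volume legs do no work.
W(ii) = (546)(9.01 − 4.13) = 2664 J; W(iv) = (165)(4.13 − 9.01) = -805.2 J.
W_net = 2664 − 805.2 = 1859 J (the clockwise enclosed area).

W_net ≈ 1860 J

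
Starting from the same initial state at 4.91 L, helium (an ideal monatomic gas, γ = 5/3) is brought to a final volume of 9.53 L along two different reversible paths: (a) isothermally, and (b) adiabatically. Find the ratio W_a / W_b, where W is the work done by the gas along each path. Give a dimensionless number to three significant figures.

W_a / W_b ≈ 1.24

Path (a) isothermal: W = P₁V₁ ln(V₂/V₁) → W_a/(P₁V₁) = 0.6632.
Path (b) adiabatic: W = P₁V₁(1 − (V₁/V₂)^(γ−1))/(γ−1) → W_b/(P₁V₁) = 0.536.
W_a / W_b = 0.6632 / 0.536 = 1.237.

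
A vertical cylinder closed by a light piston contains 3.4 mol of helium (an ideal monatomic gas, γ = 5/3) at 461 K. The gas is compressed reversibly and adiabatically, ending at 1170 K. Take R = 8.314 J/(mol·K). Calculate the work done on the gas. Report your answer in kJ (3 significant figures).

W ≈ 30.1 kJ

Adiabatic ⇒ Q = 0, so W_by = −ΔU = nCᵥ(T₁ − T₂).
Cᵥ = 3R/2 = 12.47 J/(mol·K).
W = (3.4)(12.47)(461 − 1170) = -30063 J.
Work on gas = −W_by = 30063 J.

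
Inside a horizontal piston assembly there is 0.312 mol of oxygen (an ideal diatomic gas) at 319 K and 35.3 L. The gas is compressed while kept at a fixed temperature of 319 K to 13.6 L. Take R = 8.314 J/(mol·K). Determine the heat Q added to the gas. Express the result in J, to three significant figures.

Q ≈ -789 J

Isothermal ⇒ ΔU = 0, so Q = W = nRT ln(V₂/V₁).
Q = (0.312)(8.314)(319) ln(13.6/35.3) = 827.5 × -0.9538 = -789.3 J.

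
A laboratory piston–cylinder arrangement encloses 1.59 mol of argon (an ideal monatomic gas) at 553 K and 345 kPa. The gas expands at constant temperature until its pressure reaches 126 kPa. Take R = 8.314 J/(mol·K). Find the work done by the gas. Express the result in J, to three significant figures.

Isothermal process: W = nRT ln(V₂/V₁) = nRT ln(P₁/P₂).
W = (1.59)(8.314)(553) × ln(345/126)
  = 7310 × ln(2.738) = 7310 × 1.007
W_by_gas = 7363 J.

W ≈ 7360 J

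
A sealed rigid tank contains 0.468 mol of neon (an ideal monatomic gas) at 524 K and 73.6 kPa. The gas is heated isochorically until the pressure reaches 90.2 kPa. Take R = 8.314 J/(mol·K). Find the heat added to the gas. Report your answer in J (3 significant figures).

Q ≈ 690 J

Constant volume ⇒ W = 0, so Q = ΔU = nCᵥΔT with Cᵥ = 3R/2 = 12.47 J/(mol·K).
At constant V, T₂/T₁ = P₂/P₁ ⇒ ΔT = T₁(P₂/P₁ − 1) = 524·(90.2/73.6 − 1) = 118.2 K.
ΔU = (0.468)(12.47)(118.2) = 689.8 J.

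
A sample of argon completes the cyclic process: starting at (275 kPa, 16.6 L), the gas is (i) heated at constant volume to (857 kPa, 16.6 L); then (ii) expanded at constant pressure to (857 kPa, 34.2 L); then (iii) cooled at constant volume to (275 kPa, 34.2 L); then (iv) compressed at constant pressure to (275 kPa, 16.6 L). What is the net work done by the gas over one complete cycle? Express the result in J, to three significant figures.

Constant-volume legs do no work.
W(ii) = (857)(34.2 − 16.6) = 15083 J; W(iv) = (275)(16.6 − 34.2) = -4840 J.
W_net = 15083 − 4840 = 10243 J (the clockwise enclosed area).

W_net ≈ 10200 J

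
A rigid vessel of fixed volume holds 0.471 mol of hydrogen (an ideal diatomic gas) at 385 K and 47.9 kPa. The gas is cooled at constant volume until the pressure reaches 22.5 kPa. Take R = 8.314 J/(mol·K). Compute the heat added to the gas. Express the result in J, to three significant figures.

Constant volume ⇒ W = 0, so Q = ΔU = nCᵥΔT with Cᵥ = 5R/2 = 20.79 J/(mol·K).
At constant V, T₂/T₁ = P₂/P₁ ⇒ ΔT = T₁(P₂/P₁ − 1) = 385·(22.5/47.9 − 1) = -204.2 K.
ΔU = (0.471)(20.79)(-204.2) = -1999 J.

Q ≈ -2000 J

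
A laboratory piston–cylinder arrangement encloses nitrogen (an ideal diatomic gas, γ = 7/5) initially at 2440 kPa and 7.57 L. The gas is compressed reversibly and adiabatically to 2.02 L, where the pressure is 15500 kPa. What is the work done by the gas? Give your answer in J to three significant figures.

Adiabatic: W = (P₁V₁ − P₂V₂)/(γ − 1) with γ = 7/5.
P₁V₁ = 18471 J, P₂V₂ = 31310 J.
W = (18471 − 31310) / 0.4 = -32098 J.

W ≈ -32100 J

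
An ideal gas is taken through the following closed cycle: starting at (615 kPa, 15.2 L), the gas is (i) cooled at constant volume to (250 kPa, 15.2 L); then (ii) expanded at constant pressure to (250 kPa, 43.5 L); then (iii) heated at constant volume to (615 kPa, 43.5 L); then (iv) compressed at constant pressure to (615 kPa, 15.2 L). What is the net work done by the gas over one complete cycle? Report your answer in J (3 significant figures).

W_net ≈ -10300 J

Constant-volume legs do no work.
W(ii) = (250)(43.5 − 15.2) = 7075 J; W(iv) = (615)(15.2 − 43.5) = -17404 J.
W_net = 7075 − 17404 = -10330 J (the counter-clockwise enclosed area).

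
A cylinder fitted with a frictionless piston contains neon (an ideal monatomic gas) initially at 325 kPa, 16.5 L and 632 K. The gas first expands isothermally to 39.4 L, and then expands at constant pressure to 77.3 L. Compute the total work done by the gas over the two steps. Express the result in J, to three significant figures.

W_total ≈ 9830 J

Step 1 (isothermal): W = P₁V₁ ln(V₂/V₁) = (5362) ln(39.4/16.5) = 4668 J.
After step 1: P = 136.1 kPa, V = 39.4 L, T = 632 K.
Step 2 (isobaric): W = PΔV = (136.1 kPa)(77.3 − 39.4 L) = 5158 J.
W_total = 4668 + 5158 = 9826 J.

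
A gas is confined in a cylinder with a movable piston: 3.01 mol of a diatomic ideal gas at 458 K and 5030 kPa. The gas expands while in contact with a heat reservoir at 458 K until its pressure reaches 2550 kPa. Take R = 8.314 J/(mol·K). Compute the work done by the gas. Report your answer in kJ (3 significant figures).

Isothermal process: W = nRT ln(V₂/V₁) = nRT ln(P₁/P₂).
W = (3.01)(8.314)(458) × ln(5030/2550)
  = 11462 × ln(1.973) = 11462 × 0.6793
W_by_gas = 7786 J.

W ≈ 7.79 kJ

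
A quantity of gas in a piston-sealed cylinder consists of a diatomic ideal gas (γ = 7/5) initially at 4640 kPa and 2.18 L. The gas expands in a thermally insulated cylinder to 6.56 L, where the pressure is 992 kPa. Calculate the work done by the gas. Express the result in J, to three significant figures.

W ≈ 9020 J

Adiabatic: W = (P₁V₁ − P₂V₂)/(γ − 1) with γ = 7/5.
P₁V₁ = 10115 J, P₂V₂ = 6508 J.
W = (10115 − 6508) / 0.4 = 9019 J.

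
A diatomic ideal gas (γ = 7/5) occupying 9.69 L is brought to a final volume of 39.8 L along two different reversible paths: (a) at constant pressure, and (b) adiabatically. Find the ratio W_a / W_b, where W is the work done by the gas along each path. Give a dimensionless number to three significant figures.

Path (a) isobaric: W = P₁(V₂ − V₁) → W_a/(P₁V₁) = 3.107.
Path (b) adiabatic: W = P₁V₁(1 − (V₁/V₂)^(γ−1))/(γ−1) → W_b/(P₁V₁) = 1.079.
W_a / W_b = 3.107 / 1.079 = 2.879.

W_a / W_b ≈ 2.88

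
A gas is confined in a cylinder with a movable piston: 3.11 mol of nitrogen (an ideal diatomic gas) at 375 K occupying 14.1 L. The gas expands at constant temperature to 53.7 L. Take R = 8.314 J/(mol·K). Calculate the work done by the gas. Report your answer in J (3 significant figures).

Isothermal: W = nRT ln(V₂/V₁).
W = (3.11)(8.314)(375) × ln(53.7/14.1)
  = 9696 × 1.337
W_by_gas = 12966 J.

W ≈ 13000 J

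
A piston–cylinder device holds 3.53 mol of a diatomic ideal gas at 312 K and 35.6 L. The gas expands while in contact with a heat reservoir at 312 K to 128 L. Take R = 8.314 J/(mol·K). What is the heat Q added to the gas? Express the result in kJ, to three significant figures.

Isothermal ⇒ ΔU = 0, so Q = W = nRT ln(V₂/V₁).
Q = (3.53)(8.314)(312) ln(128/35.6) = 9157 × 1.28 = 11718 J.

Q ≈ 11.7 kJ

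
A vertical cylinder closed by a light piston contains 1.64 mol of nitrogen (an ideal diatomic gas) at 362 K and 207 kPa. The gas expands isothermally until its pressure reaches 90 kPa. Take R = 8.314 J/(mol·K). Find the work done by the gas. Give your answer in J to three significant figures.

W ≈ 4110 J

Isothermal process: W = nRT ln(V₂/V₁) = nRT ln(P₁/P₂).
W = (1.64)(8.314)(362) × ln(207/90)
  = 4936 × ln(2.3) = 4936 × 0.8329
W_by_gas = 4111 J.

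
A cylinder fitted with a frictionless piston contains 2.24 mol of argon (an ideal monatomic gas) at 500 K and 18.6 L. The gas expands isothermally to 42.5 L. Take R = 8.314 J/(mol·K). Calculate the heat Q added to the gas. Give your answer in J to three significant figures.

Isothermal ⇒ ΔU = 0, so Q = W = nRT ln(V₂/V₁).
Q = (2.24)(8.314)(500) ln(42.5/18.6) = 9312 × 0.8263 = 7695 J.

Q ≈ 7690 J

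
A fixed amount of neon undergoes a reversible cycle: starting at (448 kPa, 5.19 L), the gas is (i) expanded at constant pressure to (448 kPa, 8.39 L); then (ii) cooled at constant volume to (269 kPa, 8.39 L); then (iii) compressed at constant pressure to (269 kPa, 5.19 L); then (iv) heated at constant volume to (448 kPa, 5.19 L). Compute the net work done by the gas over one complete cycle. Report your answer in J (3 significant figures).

W_net ≈ 573 J

Constant-volume legs do no work.
W(i) = (448)(8.39 − 5.19) = 1434 J; W(iii) = (269)(5.19 − 8.39) = -860.8 J.
W_net = 1434 − 860.8 = 572.8 J (the clockwise enclosed area).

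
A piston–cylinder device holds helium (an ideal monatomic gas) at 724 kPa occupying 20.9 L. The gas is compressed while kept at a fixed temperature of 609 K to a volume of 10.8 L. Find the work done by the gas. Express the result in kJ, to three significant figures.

W ≈ -9.99 kJ

Isothermal: W = nRT ln(V₂/V₁) = P₁V₁ ln(V₂/V₁).
P₁V₁ = (724 kPa)(20.9 L) = 15132 J.
W = 15132 × ln(10.8/20.9) = 15132 × -0.6602
W_by_gas = -9990 J.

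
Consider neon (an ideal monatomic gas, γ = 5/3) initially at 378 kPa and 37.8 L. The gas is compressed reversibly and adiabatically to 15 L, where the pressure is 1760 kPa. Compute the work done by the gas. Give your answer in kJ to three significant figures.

Adiabatic: W = (P₁V₁ − P₂V₂)/(γ − 1) with γ = 5/3.
P₁V₁ = 14288 J, P₂V₂ = 26400 J.
W = (14288 − 26400) / 0.6667 = -18167 J.

W ≈ -18.2 kJ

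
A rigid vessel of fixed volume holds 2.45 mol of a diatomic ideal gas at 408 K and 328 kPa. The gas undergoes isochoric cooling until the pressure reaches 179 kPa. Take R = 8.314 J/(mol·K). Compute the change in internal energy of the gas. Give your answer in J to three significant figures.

ΔU ≈ -9440 J

Constant volume ⇒ W = 0, so Q = ΔU = nCᵥΔT with Cᵥ = 5R/2 = 20.79 J/(mol·K).
At constant V, T₂/T₁ = P₂/P₁ ⇒ ΔT = T₁(P₂/P₁ − 1) = 408·(179/328 − 1) = -185.3 K.
ΔU = (2.45)(20.79)(-185.3) = -9438 J.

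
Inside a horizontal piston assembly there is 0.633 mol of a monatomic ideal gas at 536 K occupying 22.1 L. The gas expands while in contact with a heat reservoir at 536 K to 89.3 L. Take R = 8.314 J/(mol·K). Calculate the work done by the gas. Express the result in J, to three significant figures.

Isothermal: W = nRT ln(V₂/V₁).
W = (0.633)(8.314)(536) × ln(89.3/22.1)
  = 2821 × 1.396
W_by_gas = 3939 J.

W ≈ 3940 J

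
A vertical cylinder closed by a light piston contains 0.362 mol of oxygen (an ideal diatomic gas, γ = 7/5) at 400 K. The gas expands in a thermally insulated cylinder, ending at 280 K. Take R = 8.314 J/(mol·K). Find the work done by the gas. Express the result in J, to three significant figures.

W ≈ 903 J

Adiabatic ⇒ Q = 0, so W_by = −ΔU = nCᵥ(T₁ − T₂).
Cᵥ = 5R/2 = 20.79 J/(mol·K).
W = (0.362)(20.79)(400 − 280) = 902.9 J.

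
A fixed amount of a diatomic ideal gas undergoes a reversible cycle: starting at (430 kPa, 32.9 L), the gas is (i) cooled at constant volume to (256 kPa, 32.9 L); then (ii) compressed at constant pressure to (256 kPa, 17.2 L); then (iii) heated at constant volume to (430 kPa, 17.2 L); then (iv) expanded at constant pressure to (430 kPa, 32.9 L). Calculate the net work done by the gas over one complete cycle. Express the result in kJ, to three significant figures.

Constant-volume legs do no work.
W(ii) = (256)(17.2 − 32.9) = -4019 J; W(iv) = (430)(32.9 − 17.2) = 6751 J.
W_net = -4019 + 6751 = 2732 J (the clockwise enclosed area).

W_net ≈ 2.73 kJ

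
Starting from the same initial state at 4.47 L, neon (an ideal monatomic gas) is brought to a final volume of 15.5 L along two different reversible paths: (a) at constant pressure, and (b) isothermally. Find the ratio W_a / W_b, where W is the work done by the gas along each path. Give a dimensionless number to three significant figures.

W_a / W_b ≈ 1.98

Path (a) isobaric: W = P₁(V₂ − V₁) → W_a/(P₁V₁) = 2.468.
Path (b) isothermal: W = P₁V₁ ln(V₂/V₁) → W_b/(P₁V₁) = 1.243.
W_a / W_b = 2.468 / 1.243 = 1.984.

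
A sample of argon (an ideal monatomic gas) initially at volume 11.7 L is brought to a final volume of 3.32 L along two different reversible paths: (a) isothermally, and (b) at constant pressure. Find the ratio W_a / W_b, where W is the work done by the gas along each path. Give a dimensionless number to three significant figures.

Path (a) isothermal: W = P₁V₁ ln(V₂/V₁) → W_a/(P₁V₁) = -1.26.
Path (b) isobaric: W = P₁(V₂ − V₁) → W_b/(P₁V₁) = -0.7162.
W_a / W_b = -1.26 / -0.7162 = 1.759.

W_a / W_b ≈ 1.76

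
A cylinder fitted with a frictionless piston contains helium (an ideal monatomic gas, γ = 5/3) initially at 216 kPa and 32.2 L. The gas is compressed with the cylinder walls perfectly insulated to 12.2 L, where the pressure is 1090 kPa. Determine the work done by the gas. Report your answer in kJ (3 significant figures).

Adiabatic: W = (P₁V₁ − P₂V₂)/(γ − 1) with γ = 5/3.
P₁V₁ = 6955 J, P₂V₂ = 13298 J.
W = (6955 − 13298) / 0.6667 = -9514 J.

W ≈ -9.51 kJ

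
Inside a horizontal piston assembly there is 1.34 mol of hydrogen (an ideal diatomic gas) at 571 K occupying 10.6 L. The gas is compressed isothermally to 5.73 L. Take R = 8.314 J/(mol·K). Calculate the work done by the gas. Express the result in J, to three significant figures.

W ≈ -3910 J

Isothermal: W = nRT ln(V₂/V₁).
W = (1.34)(8.314)(571) × ln(5.73/10.6)
  = 6361 × -0.6151
W_by_gas = -3913 J.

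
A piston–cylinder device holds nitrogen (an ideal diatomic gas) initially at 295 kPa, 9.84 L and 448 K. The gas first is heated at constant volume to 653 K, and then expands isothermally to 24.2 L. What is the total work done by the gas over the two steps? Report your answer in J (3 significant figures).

W_total ≈ 3810 J

Step 1 (isochoric): W = 0 (constant volume).
After step 1: P = 430 kPa (V unchanged).
Step 2 (isothermal): W = P₁V₁ ln(V₂/V₁) = (4231) ln(24.2/9.84) = 3808 J.
W_total = 0 + 3808 = 3808 J.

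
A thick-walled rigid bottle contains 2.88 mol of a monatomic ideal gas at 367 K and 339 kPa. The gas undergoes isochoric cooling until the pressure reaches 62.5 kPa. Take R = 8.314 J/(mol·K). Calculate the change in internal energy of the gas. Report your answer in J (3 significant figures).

ΔU ≈ -10800 J

Constant volume ⇒ W = 0, so Q = ΔU = nCᵥΔT with Cᵥ = 3R/2 = 12.47 J/(mol·K).
At constant V, T₂/T₁ = P₂/P₁ ⇒ ΔT = T₁(P₂/P₁ − 1) = 367·(62.5/339 − 1) = -299.3 K.
ΔU = (2.88)(12.47)(-299.3) = -10751 J.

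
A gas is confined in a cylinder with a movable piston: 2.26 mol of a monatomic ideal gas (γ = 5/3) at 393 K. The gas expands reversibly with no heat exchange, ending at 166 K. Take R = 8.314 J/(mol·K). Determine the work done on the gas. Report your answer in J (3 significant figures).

W ≈ -6400 J

Adiabatic ⇒ Q = 0, so W_by = −ΔU = nCᵥ(T₁ − T₂).
Cᵥ = 3R/2 = 12.47 J/(mol·K).
W = (2.26)(12.47)(393 − 166) = 6398 J.
Work on gas = −W_by = -6398 J.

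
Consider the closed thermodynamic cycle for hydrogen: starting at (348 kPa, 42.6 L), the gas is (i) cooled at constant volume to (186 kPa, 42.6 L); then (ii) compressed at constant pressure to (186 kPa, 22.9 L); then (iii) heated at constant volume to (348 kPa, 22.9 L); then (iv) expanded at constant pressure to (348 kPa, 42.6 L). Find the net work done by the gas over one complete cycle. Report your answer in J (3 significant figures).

Constant-volume legs do no work.
W(ii) = (186)(22.9 − 42.6) = -3664 J; W(iv) = (348)(42.6 − 22.9) = 6856 J.
W_net = -3664 + 6856 = 3191 J (the clockwise enclosed area).

W_net ≈ 3190 J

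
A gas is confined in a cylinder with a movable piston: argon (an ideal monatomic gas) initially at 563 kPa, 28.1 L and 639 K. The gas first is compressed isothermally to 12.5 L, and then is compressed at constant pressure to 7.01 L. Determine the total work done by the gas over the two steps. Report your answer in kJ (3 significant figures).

W_total ≈ -19.8 kJ

Step 1 (isothermal): W = P₁V₁ ln(V₂/V₁) = (15820) ln(12.5/28.1) = -12815 J.
After step 1: P = 1266 kPa, V = 12.5 L, T = 639 K.
Step 2 (isobaric): W = PΔV = (1266 kPa)(7.01 − 12.5 L) = -6948 J.
W_total = -12815 − 6948 = -19763 J.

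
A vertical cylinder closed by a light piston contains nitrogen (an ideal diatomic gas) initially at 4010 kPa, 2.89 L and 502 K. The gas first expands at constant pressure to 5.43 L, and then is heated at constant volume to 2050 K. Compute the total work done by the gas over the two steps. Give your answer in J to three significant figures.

Step 1 (isobaric): W = PΔV = (4010 kPa)(5.43 − 2.89 L) = 10185 J.
Step 2 (isochoric): W = 0 (constant volume).
W_total = 10185 + 0 = 10185 J.

W_total ≈ 10200 J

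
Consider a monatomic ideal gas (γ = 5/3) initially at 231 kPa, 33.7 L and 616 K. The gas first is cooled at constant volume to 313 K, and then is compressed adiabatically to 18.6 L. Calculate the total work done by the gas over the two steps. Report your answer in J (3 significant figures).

Step 1 (isochoric): W = 0 (constant volume).
After step 1: P = 117.4 kPa (V unchanged).
Step 2 (adiabatic): W = (P₁V₁ − P₂V₂)/(γ−1) = (3956 − 5879)/0.667 = -2885 J.
W_total = 0 − 2885 = -2885 J.

W_total ≈ -2880 J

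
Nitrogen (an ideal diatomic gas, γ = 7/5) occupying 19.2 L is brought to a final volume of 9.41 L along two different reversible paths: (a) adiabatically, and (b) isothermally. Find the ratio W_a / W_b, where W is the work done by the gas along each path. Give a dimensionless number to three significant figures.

W_a / W_b ≈ 1.16

Path (a) adiabatic: W = P₁V₁(1 − (V₁/V₂)^(γ−1))/(γ−1) → W_a/(P₁V₁) = -0.8253.
Path (b) isothermal: W = P₁V₁ ln(V₂/V₁) → W_b/(P₁V₁) = -0.7131.
W_a / W_b = -0.8253 / -0.7131 = 1.157.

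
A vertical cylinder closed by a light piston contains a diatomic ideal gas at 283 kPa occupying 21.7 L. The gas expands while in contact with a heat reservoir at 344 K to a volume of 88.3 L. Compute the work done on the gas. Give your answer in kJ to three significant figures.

Isothermal: W = nRT ln(V₂/V₁) = P₁V₁ ln(V₂/V₁).
P₁V₁ = (283 kPa)(21.7 L) = 6141 J.
W = 6141 × ln(88.3/21.7) = 6141 × 1.403
W_by_gas = 8619 J; work on gas = −W_by = -8619 J.

W ≈ -8.62 kJ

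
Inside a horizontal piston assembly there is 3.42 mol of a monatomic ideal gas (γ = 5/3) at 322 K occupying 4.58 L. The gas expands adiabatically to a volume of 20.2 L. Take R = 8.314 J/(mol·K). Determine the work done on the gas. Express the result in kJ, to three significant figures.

Adiabatic: TV^(γ−1) = const with γ = 5/3.
T₂ = T₁ (V₁/V₂)^(γ−1) = 322 × (4.58/20.2)^0.667 = 322 × 0.3718 = 119.7 K.
W_by = nCᵥ(T₁ − T₂) = (3.42)(12.47)(322 − 119.7) = 8627 J.
Work on gas = −W_by = -8627 J.

W ≈ -8.63 kJ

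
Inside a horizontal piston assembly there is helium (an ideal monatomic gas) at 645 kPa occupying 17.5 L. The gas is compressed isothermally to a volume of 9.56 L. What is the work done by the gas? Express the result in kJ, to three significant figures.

W ≈ -6.82 kJ

Isothermal: W = nRT ln(V₂/V₁) = P₁V₁ ln(V₂/V₁).
P₁V₁ = (645 kPa)(17.5 L) = 11288 J.
W = 11288 × ln(9.56/17.5) = 11288 × -0.6046
W_by_gas = -6825 J.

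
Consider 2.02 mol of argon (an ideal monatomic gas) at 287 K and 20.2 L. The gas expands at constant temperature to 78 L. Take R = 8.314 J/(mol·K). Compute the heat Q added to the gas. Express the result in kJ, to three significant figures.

Isothermal ⇒ ΔU = 0, so Q = W = nRT ln(V₂/V₁).
Q = (2.02)(8.314)(287) ln(78/20.2) = 4820 × 1.351 = 6512 J.

Q ≈ 6.51 kJ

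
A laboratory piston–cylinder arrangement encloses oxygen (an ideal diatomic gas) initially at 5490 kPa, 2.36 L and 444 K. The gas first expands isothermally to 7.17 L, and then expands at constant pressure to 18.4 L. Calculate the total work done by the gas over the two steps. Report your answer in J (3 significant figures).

W_total ≈ 34700 J

Step 1 (isothermal): W = P₁V₁ ln(V₂/V₁) = (12956) ln(7.17/2.36) = 14398 J.
After step 1: P = 1807 kPa, V = 7.17 L, T = 444 K.
Step 2 (isobaric): W = PΔV = (1807 kPa)(18.4 − 7.17 L) = 20293 J.
W_total = 14398 + 20293 = 34691 J.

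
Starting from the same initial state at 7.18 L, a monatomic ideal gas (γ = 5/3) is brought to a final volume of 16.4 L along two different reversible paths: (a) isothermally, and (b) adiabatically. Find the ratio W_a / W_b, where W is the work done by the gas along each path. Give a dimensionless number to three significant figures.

Path (a) isothermal: W = P₁V₁ ln(V₂/V₁) → W_a/(P₁V₁) = 0.826.
Path (b) adiabatic: W = P₁V₁(1 − (V₁/V₂)^(γ−1))/(γ−1) → W_b/(P₁V₁) = 0.6351.
W_a / W_b = 0.826 / 0.6351 = 1.3.

W_a / W_b ≈ 1.30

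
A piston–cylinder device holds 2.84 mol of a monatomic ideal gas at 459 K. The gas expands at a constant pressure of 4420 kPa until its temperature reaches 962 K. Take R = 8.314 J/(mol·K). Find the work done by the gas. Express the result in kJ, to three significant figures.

Isobaric: W = P ΔV = nR ΔT.
W = (2.84)(8.314)(962 − 459) = 11877 J.

W ≈ 11.9 kJ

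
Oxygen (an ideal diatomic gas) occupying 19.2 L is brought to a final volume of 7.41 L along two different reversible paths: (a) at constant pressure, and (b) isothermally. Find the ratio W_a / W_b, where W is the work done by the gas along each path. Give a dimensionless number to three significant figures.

W_a / W_b ≈ 0.645

Path (a) isobaric: W = P₁(V₂ − V₁) → W_a/(P₁V₁) = -0.6141.
Path (b) isothermal: W = P₁V₁ ln(V₂/V₁) → W_b/(P₁V₁) = -0.9521.
W_a / W_b = -0.6141 / -0.9521 = 0.645.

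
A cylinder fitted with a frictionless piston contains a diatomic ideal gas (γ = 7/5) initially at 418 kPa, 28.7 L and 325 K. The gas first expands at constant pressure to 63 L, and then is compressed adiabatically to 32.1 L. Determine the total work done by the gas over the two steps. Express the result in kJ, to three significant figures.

Step 1 (isobaric): W = PΔV = (418 kPa)(63 − 28.7 L) = 14337 J.
After step 1: P = 418 kPa, V = 63 L, T = 713.4 K.
Step 2 (adiabatic): W = (P₁V₁ − P₂V₂)/(γ−1) = (26334 − 34487)/0.4 = -20382 J.
W_total = 14337 − 20382 = -6044 J.

W_total ≈ -6.04 kJ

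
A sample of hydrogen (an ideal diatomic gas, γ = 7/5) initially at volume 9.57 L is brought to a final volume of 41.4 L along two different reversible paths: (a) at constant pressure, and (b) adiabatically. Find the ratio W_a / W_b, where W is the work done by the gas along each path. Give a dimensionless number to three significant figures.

Path (a) isobaric: W = P₁(V₂ − V₁) → W_a/(P₁V₁) = 3.326.
Path (b) adiabatic: W = P₁V₁(1 − (V₁/V₂)^(γ−1))/(γ−1) → W_b/(P₁V₁) = 1.108.
W_a / W_b = 3.326 / 1.108 = 3.001.

W_a / W_b ≈ 3.00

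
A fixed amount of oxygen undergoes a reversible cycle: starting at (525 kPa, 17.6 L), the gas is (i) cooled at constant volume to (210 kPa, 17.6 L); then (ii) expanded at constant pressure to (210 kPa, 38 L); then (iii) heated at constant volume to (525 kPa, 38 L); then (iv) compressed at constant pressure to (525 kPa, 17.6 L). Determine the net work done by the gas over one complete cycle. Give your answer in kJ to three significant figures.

Constant-volume legs do no work.
W(ii) = (210)(38 − 17.6) = 4284 J; W(iv) = (525)(17.6 − 38) = -10710 J.
W_net = 4284 − 10710 = -6426 J (the counter-clockwise enclosed area).

W_net ≈ -6.43 kJ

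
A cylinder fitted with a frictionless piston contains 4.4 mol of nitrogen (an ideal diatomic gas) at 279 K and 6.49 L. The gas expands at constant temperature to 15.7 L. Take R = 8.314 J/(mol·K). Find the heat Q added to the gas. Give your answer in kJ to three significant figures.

Isothermal ⇒ ΔU = 0, so Q = W = nRT ln(V₂/V₁).
Q = (4.4)(8.314)(279) ln(15.7/6.49) = 10206 × 0.8834 = 9016 J.

Q ≈ 9.02 kJ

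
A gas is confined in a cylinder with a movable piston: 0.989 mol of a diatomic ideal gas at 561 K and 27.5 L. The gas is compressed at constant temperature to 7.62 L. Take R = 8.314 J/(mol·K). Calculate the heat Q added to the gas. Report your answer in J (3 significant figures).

Isothermal ⇒ ΔU = 0, so Q = W = nRT ln(V₂/V₁).
Q = (0.989)(8.314)(561) ln(7.62/27.5) = 4613 × -1.283 = -5920 J.

Q ≈ -5920 J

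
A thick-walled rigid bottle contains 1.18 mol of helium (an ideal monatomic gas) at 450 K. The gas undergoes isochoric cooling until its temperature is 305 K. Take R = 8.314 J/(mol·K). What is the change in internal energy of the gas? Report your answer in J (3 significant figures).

ΔU ≈ -2130 J

Constant volume ⇒ W = 0, so Q = ΔU = nCᵥΔT with Cᵥ = 3R/2 = 12.47 J/(mol·K).
ΔU = (1.18)(12.47)(305 − 450) = -2134 J.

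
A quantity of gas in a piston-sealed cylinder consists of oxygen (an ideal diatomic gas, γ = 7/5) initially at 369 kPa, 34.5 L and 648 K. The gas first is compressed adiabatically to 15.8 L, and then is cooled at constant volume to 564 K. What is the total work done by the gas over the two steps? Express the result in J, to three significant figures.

Step 1 (adiabatic): W = (P₁V₁ − P₂V₂)/(γ−1) = (12730 − 17398)/0.4 = -11670 J.
Step 2 (isochoric): W = 0 (constant volume).
W_total = -11670 + 0 = -11670 J.

W_total ≈ -11700 J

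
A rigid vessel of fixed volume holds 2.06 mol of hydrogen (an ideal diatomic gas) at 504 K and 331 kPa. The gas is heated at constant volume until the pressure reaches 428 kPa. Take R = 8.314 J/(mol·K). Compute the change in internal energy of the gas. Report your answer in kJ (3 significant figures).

ΔU ≈ 6.32 kJ

Constant volume ⇒ W = 0, so Q = ΔU = nCᵥΔT with Cᵥ = 5R/2 = 20.79 J/(mol·K).
At constant V, T₂/T₁ = P₂/P₁ ⇒ ΔT = T₁(P₂/P₁ − 1) = 504·(428/331 − 1) = 147.7 K.
ΔU = (2.06)(20.79)(147.7) = 6324 J.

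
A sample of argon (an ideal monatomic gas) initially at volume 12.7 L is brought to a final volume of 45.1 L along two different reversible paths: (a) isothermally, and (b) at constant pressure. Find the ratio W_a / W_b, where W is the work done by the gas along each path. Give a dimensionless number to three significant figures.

W_a / W_b ≈ 0.497

Path (a) isothermal: W = P₁V₁ ln(V₂/V₁) → W_a/(P₁V₁) = 1.267.
Path (b) isobaric: W = P₁(V₂ − V₁) → W_b/(P₁V₁) = 2.551.
W_a / W_b = 1.267 / 2.551 = 0.4967.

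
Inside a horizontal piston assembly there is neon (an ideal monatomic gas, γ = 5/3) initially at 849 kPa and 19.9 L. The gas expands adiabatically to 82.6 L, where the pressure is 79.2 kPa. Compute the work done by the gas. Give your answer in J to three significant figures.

Adiabatic: W = (P₁V₁ − P₂V₂)/(γ − 1) with γ = 5/3.
P₁V₁ = 16895 J, P₂V₂ = 6542 J.
W = (16895 − 6542) / 0.6667 = 15530 J.

W ≈ 15500 J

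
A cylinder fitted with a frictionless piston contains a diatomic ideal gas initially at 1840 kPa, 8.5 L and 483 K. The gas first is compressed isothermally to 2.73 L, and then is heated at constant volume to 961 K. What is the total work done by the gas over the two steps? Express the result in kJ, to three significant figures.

Step 1 (isothermal): W = P₁V₁ ln(V₂/V₁) = (15640) ln(2.73/8.5) = -17763 J.
Step 2 (isochoric): W = 0 (constant volume).
W_total = -17763 + 0 = -17763 J.

W_total ≈ -17.8 kJ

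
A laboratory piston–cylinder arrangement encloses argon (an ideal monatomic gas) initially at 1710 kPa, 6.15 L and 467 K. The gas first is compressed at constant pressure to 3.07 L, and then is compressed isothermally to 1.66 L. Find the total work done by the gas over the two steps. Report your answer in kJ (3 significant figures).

W_total ≈ -8.49 kJ

Step 1 (isobaric): W = PΔV = (1710 kPa)(3.07 − 6.15 L) = -5267 J.
After step 1: P = 1710 kPa, V = 3.07 L, T = 233.1 K.
Step 2 (isothermal): W = P₁V₁ ln(V₂/V₁) = (5250) ln(1.66/3.07) = -3228 J.
W_total = -5267 − 3228 = -8495 J.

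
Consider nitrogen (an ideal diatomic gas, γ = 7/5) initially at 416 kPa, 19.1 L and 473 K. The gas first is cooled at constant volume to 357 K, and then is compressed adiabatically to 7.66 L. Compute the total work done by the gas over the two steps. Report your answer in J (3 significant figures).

W_total ≈ -6610 J

Step 1 (isochoric): W = 0 (constant volume).
After step 1: P = 314 kPa (V unchanged).
Step 2 (adiabatic): W = (P₁V₁ − P₂V₂)/(γ−1) = (5997 − 8643)/0.4 = -6615 J.
W_total = 0 − 6615 = -6615 J.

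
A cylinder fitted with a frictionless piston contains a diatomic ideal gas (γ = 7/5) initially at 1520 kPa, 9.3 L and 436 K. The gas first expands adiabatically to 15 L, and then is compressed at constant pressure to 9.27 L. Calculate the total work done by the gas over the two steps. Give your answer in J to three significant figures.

W_total ≈ 1690 J

Step 1 (adiabatic): W = (P₁V₁ − P₂V₂)/(γ−1) = (14136 − 11676)/0.4 = 6151 J.
After step 1: P = 778.4 kPa, V = 15 L, T = 360.1 K.
Step 2 (isobaric): W = PΔV = (778.4 kPa)(9.27 − 15 L) = -4460 J.
W_total = 6151 − 4460 = 1691 J.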